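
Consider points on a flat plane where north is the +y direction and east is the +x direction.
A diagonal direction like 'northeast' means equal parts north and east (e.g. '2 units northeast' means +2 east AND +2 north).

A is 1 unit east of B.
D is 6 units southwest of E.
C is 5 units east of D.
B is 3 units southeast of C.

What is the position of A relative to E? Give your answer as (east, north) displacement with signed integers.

Answer: A is at (east=3, north=-9) relative to E.

Derivation:
Place E at the origin (east=0, north=0).
  D is 6 units southwest of E: delta (east=-6, north=-6); D at (east=-6, north=-6).
  C is 5 units east of D: delta (east=+5, north=+0); C at (east=-1, north=-6).
  B is 3 units southeast of C: delta (east=+3, north=-3); B at (east=2, north=-9).
  A is 1 unit east of B: delta (east=+1, north=+0); A at (east=3, north=-9).
Therefore A relative to E: (east=3, north=-9).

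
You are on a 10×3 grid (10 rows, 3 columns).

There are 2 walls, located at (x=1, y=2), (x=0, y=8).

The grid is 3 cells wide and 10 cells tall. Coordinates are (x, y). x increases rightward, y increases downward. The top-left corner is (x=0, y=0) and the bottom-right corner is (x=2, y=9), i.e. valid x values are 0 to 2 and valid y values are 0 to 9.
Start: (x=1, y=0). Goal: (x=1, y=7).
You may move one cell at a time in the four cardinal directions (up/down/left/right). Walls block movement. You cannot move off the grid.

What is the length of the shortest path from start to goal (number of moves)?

Answer: Shortest path length: 9

Derivation:
BFS from (x=1, y=0) until reaching (x=1, y=7):
  Distance 0: (x=1, y=0)
  Distance 1: (x=0, y=0), (x=2, y=0), (x=1, y=1)
  Distance 2: (x=0, y=1), (x=2, y=1)
  Distance 3: (x=0, y=2), (x=2, y=2)
  Distance 4: (x=0, y=3), (x=2, y=3)
  Distance 5: (x=1, y=3), (x=0, y=4), (x=2, y=4)
  Distance 6: (x=1, y=4), (x=0, y=5), (x=2, y=5)
  Distance 7: (x=1, y=5), (x=0, y=6), (x=2, y=6)
  Distance 8: (x=1, y=6), (x=0, y=7), (x=2, y=7)
  Distance 9: (x=1, y=7), (x=2, y=8)  <- goal reached here
One shortest path (9 moves): (x=1, y=0) -> (x=2, y=0) -> (x=2, y=1) -> (x=2, y=2) -> (x=2, y=3) -> (x=1, y=3) -> (x=1, y=4) -> (x=1, y=5) -> (x=1, y=6) -> (x=1, y=7)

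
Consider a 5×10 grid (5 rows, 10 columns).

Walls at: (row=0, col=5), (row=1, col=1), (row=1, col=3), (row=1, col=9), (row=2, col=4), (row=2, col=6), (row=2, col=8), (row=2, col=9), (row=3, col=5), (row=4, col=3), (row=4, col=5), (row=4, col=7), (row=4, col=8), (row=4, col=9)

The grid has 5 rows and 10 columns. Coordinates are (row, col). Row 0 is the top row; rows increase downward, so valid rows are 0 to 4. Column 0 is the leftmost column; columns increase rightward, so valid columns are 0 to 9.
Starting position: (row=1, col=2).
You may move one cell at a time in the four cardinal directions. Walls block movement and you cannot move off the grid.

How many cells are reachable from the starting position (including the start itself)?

Answer: Reachable cells: 36

Derivation:
BFS flood-fill from (row=1, col=2):
  Distance 0: (row=1, col=2)
  Distance 1: (row=0, col=2), (row=2, col=2)
  Distance 2: (row=0, col=1), (row=0, col=3), (row=2, col=1), (row=2, col=3), (row=3, col=2)
  Distance 3: (row=0, col=0), (row=0, col=4), (row=2, col=0), (row=3, col=1), (row=3, col=3), (row=4, col=2)
  Distance 4: (row=1, col=0), (row=1, col=4), (row=3, col=0), (row=3, col=4), (row=4, col=1)
  Distance 5: (row=1, col=5), (row=4, col=0), (row=4, col=4)
  Distance 6: (row=1, col=6), (row=2, col=5)
  Distance 7: (row=0, col=6), (row=1, col=7)
  Distance 8: (row=0, col=7), (row=1, col=8), (row=2, col=7)
  Distance 9: (row=0, col=8), (row=3, col=7)
  Distance 10: (row=0, col=9), (row=3, col=6), (row=3, col=8)
  Distance 11: (row=3, col=9), (row=4, col=6)
Total reachable: 36 (grid has 36 open cells total)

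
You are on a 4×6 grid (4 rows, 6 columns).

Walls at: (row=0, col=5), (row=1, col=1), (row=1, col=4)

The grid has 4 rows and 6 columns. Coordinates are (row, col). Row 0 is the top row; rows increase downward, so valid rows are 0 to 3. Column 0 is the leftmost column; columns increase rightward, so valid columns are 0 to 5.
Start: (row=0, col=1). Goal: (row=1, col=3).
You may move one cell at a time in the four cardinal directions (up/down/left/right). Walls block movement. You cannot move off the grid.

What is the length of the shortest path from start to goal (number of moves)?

Answer: Shortest path length: 3

Derivation:
BFS from (row=0, col=1) until reaching (row=1, col=3):
  Distance 0: (row=0, col=1)
  Distance 1: (row=0, col=0), (row=0, col=2)
  Distance 2: (row=0, col=3), (row=1, col=0), (row=1, col=2)
  Distance 3: (row=0, col=4), (row=1, col=3), (row=2, col=0), (row=2, col=2)  <- goal reached here
One shortest path (3 moves): (row=0, col=1) -> (row=0, col=2) -> (row=0, col=3) -> (row=1, col=3)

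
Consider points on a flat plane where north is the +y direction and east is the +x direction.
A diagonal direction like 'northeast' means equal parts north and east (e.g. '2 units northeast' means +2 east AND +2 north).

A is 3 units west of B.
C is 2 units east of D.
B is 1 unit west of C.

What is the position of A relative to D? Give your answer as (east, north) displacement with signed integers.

Place D at the origin (east=0, north=0).
  C is 2 units east of D: delta (east=+2, north=+0); C at (east=2, north=0).
  B is 1 unit west of C: delta (east=-1, north=+0); B at (east=1, north=0).
  A is 3 units west of B: delta (east=-3, north=+0); A at (east=-2, north=0).
Therefore A relative to D: (east=-2, north=0).

Answer: A is at (east=-2, north=0) relative to D.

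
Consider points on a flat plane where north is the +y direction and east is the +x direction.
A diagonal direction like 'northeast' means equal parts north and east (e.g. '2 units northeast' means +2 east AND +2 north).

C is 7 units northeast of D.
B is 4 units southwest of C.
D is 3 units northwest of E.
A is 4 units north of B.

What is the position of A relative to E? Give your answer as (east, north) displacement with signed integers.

Place E at the origin (east=0, north=0).
  D is 3 units northwest of E: delta (east=-3, north=+3); D at (east=-3, north=3).
  C is 7 units northeast of D: delta (east=+7, north=+7); C at (east=4, north=10).
  B is 4 units southwest of C: delta (east=-4, north=-4); B at (east=0, north=6).
  A is 4 units north of B: delta (east=+0, north=+4); A at (east=0, north=10).
Therefore A relative to E: (east=0, north=10).

Answer: A is at (east=0, north=10) relative to E.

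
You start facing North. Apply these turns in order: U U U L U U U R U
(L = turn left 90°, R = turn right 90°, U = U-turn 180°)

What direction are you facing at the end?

Answer: Final heading: South

Derivation:
Start: North
  U (U-turn (180°)) -> South
  U (U-turn (180°)) -> North
  U (U-turn (180°)) -> South
  L (left (90° counter-clockwise)) -> East
  U (U-turn (180°)) -> West
  U (U-turn (180°)) -> East
  U (U-turn (180°)) -> West
  R (right (90° clockwise)) -> North
  U (U-turn (180°)) -> South
Final: South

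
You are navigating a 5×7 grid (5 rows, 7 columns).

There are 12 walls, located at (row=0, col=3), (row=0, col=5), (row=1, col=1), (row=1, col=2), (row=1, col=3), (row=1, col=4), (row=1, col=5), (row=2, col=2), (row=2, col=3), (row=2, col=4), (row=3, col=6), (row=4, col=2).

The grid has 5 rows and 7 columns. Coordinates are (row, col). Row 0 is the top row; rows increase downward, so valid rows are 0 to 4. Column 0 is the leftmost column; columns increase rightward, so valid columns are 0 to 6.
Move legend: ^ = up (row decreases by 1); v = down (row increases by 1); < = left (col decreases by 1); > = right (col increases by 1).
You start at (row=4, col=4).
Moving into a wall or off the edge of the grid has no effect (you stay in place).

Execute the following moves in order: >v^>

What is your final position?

Answer: Final position: (row=3, col=5)

Derivation:
Start: (row=4, col=4)
  > (right): (row=4, col=4) -> (row=4, col=5)
  v (down): blocked, stay at (row=4, col=5)
  ^ (up): (row=4, col=5) -> (row=3, col=5)
  > (right): blocked, stay at (row=3, col=5)
Final: (row=3, col=5)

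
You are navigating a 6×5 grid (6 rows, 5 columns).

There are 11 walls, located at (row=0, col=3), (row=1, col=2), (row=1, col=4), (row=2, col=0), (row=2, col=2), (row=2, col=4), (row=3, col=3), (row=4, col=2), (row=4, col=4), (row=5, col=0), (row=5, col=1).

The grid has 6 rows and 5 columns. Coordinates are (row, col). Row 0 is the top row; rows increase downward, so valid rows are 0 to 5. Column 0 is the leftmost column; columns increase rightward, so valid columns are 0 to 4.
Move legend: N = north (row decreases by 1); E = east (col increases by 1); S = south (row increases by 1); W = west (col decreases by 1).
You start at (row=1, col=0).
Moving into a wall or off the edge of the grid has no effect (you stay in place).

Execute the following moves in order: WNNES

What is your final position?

Start: (row=1, col=0)
  W (west): blocked, stay at (row=1, col=0)
  N (north): (row=1, col=0) -> (row=0, col=0)
  N (north): blocked, stay at (row=0, col=0)
  E (east): (row=0, col=0) -> (row=0, col=1)
  S (south): (row=0, col=1) -> (row=1, col=1)
Final: (row=1, col=1)

Answer: Final position: (row=1, col=1)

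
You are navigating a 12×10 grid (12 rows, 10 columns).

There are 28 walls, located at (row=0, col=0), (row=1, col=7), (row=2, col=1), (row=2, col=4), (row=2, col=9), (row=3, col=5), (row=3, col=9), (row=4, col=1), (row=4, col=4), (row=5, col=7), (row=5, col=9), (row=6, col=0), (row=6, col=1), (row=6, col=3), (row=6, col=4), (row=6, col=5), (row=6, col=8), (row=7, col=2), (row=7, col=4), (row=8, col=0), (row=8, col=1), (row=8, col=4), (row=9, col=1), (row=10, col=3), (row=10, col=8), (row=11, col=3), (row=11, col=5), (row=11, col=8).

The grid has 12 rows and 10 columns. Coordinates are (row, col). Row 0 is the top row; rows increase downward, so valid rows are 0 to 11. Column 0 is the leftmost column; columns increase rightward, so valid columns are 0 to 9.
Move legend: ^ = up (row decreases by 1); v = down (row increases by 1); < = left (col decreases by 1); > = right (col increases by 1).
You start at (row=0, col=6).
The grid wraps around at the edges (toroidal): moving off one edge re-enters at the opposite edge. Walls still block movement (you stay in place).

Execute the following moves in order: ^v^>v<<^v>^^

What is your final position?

Start: (row=0, col=6)
  ^ (up): (row=0, col=6) -> (row=11, col=6)
  v (down): (row=11, col=6) -> (row=0, col=6)
  ^ (up): (row=0, col=6) -> (row=11, col=6)
  > (right): (row=11, col=6) -> (row=11, col=7)
  v (down): (row=11, col=7) -> (row=0, col=7)
  < (left): (row=0, col=7) -> (row=0, col=6)
  < (left): (row=0, col=6) -> (row=0, col=5)
  ^ (up): blocked, stay at (row=0, col=5)
  v (down): (row=0, col=5) -> (row=1, col=5)
  > (right): (row=1, col=5) -> (row=1, col=6)
  ^ (up): (row=1, col=6) -> (row=0, col=6)
  ^ (up): (row=0, col=6) -> (row=11, col=6)
Final: (row=11, col=6)

Answer: Final position: (row=11, col=6)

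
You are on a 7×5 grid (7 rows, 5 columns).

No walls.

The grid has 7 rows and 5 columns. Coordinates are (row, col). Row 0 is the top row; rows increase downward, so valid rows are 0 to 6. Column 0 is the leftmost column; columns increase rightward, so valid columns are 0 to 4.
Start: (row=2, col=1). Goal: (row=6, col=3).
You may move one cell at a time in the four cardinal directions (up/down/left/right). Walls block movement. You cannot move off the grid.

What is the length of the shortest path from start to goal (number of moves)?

Answer: Shortest path length: 6

Derivation:
BFS from (row=2, col=1) until reaching (row=6, col=3):
  Distance 0: (row=2, col=1)
  Distance 1: (row=1, col=1), (row=2, col=0), (row=2, col=2), (row=3, col=1)
  Distance 2: (row=0, col=1), (row=1, col=0), (row=1, col=2), (row=2, col=3), (row=3, col=0), (row=3, col=2), (row=4, col=1)
  Distance 3: (row=0, col=0), (row=0, col=2), (row=1, col=3), (row=2, col=4), (row=3, col=3), (row=4, col=0), (row=4, col=2), (row=5, col=1)
  Distance 4: (row=0, col=3), (row=1, col=4), (row=3, col=4), (row=4, col=3), (row=5, col=0), (row=5, col=2), (row=6, col=1)
  Distance 5: (row=0, col=4), (row=4, col=4), (row=5, col=3), (row=6, col=0), (row=6, col=2)
  Distance 6: (row=5, col=4), (row=6, col=3)  <- goal reached here
One shortest path (6 moves): (row=2, col=1) -> (row=2, col=2) -> (row=2, col=3) -> (row=3, col=3) -> (row=4, col=3) -> (row=5, col=3) -> (row=6, col=3)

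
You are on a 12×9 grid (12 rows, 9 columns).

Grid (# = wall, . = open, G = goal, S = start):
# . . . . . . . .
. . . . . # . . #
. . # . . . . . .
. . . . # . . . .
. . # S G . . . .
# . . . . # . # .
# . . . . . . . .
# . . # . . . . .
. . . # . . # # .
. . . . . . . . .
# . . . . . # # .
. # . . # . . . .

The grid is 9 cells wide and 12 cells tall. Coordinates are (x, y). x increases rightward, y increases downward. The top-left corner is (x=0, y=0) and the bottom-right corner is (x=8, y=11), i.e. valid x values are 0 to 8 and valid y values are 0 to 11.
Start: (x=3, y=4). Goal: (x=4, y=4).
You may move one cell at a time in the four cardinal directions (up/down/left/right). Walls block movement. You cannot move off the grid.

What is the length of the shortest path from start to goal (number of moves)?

Answer: Shortest path length: 1

Derivation:
BFS from (x=3, y=4) until reaching (x=4, y=4):
  Distance 0: (x=3, y=4)
  Distance 1: (x=3, y=3), (x=4, y=4), (x=3, y=5)  <- goal reached here
One shortest path (1 moves): (x=3, y=4) -> (x=4, y=4)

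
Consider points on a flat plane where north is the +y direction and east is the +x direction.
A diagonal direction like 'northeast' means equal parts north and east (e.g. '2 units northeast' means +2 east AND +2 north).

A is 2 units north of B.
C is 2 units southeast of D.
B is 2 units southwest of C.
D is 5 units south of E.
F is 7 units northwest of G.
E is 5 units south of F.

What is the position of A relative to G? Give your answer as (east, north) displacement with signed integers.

Answer: A is at (east=-7, north=-5) relative to G.

Derivation:
Place G at the origin (east=0, north=0).
  F is 7 units northwest of G: delta (east=-7, north=+7); F at (east=-7, north=7).
  E is 5 units south of F: delta (east=+0, north=-5); E at (east=-7, north=2).
  D is 5 units south of E: delta (east=+0, north=-5); D at (east=-7, north=-3).
  C is 2 units southeast of D: delta (east=+2, north=-2); C at (east=-5, north=-5).
  B is 2 units southwest of C: delta (east=-2, north=-2); B at (east=-7, north=-7).
  A is 2 units north of B: delta (east=+0, north=+2); A at (east=-7, north=-5).
Therefore A relative to G: (east=-7, north=-5).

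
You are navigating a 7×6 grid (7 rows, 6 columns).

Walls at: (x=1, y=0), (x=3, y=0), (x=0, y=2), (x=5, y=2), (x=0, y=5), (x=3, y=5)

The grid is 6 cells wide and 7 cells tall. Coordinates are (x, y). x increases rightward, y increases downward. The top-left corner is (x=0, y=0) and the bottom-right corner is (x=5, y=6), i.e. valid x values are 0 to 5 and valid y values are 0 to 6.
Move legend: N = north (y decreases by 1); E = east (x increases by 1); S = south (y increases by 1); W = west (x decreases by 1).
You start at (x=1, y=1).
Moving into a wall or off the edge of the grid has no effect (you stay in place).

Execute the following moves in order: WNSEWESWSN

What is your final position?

Start: (x=1, y=1)
  W (west): (x=1, y=1) -> (x=0, y=1)
  N (north): (x=0, y=1) -> (x=0, y=0)
  S (south): (x=0, y=0) -> (x=0, y=1)
  E (east): (x=0, y=1) -> (x=1, y=1)
  W (west): (x=1, y=1) -> (x=0, y=1)
  E (east): (x=0, y=1) -> (x=1, y=1)
  S (south): (x=1, y=1) -> (x=1, y=2)
  W (west): blocked, stay at (x=1, y=2)
  S (south): (x=1, y=2) -> (x=1, y=3)
  N (north): (x=1, y=3) -> (x=1, y=2)
Final: (x=1, y=2)

Answer: Final position: (x=1, y=2)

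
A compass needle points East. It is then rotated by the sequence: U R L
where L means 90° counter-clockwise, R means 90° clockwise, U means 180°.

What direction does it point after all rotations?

Start: East
  U (U-turn (180°)) -> West
  R (right (90° clockwise)) -> North
  L (left (90° counter-clockwise)) -> West
Final: West

Answer: Final heading: West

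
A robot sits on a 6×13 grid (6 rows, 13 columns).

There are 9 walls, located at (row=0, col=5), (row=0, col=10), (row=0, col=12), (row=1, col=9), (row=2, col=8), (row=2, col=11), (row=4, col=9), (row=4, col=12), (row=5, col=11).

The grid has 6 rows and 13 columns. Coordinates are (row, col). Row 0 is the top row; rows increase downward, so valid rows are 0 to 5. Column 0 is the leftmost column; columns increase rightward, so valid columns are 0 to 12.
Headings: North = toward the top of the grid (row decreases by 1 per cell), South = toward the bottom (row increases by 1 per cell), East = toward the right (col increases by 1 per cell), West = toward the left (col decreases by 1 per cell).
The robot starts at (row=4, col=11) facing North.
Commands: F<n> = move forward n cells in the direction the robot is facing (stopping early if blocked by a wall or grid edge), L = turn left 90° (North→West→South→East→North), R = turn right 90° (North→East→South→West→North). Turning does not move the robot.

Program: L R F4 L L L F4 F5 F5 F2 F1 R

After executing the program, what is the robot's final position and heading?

Start: (row=4, col=11), facing North
  L: turn left, now facing West
  R: turn right, now facing North
  F4: move forward 1/4 (blocked), now at (row=3, col=11)
  L: turn left, now facing West
  L: turn left, now facing South
  L: turn left, now facing East
  F4: move forward 1/4 (blocked), now at (row=3, col=12)
  F5: move forward 0/5 (blocked), now at (row=3, col=12)
  F5: move forward 0/5 (blocked), now at (row=3, col=12)
  F2: move forward 0/2 (blocked), now at (row=3, col=12)
  F1: move forward 0/1 (blocked), now at (row=3, col=12)
  R: turn right, now facing South
Final: (row=3, col=12), facing South

Answer: Final position: (row=3, col=12), facing South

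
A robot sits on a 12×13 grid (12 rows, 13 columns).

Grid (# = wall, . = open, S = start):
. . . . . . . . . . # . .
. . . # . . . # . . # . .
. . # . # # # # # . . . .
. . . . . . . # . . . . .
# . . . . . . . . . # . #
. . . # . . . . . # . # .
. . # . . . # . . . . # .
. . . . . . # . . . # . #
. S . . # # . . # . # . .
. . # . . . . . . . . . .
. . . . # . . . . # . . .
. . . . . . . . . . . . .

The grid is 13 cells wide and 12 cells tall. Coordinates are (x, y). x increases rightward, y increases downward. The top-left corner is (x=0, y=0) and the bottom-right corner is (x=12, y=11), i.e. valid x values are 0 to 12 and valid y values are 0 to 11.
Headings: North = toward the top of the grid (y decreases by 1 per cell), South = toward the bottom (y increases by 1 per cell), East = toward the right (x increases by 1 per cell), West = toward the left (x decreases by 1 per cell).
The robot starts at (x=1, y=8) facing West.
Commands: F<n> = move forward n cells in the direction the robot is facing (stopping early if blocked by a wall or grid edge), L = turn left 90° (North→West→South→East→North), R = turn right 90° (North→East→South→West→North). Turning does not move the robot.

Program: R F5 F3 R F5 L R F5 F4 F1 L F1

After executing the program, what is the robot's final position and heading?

Answer: Final position: (x=9, y=0), facing North

Derivation:
Start: (x=1, y=8), facing West
  R: turn right, now facing North
  F5: move forward 5, now at (x=1, y=3)
  F3: move forward 3, now at (x=1, y=0)
  R: turn right, now facing East
  F5: move forward 5, now at (x=6, y=0)
  L: turn left, now facing North
  R: turn right, now facing East
  F5: move forward 3/5 (blocked), now at (x=9, y=0)
  F4: move forward 0/4 (blocked), now at (x=9, y=0)
  F1: move forward 0/1 (blocked), now at (x=9, y=0)
  L: turn left, now facing North
  F1: move forward 0/1 (blocked), now at (x=9, y=0)
Final: (x=9, y=0), facing North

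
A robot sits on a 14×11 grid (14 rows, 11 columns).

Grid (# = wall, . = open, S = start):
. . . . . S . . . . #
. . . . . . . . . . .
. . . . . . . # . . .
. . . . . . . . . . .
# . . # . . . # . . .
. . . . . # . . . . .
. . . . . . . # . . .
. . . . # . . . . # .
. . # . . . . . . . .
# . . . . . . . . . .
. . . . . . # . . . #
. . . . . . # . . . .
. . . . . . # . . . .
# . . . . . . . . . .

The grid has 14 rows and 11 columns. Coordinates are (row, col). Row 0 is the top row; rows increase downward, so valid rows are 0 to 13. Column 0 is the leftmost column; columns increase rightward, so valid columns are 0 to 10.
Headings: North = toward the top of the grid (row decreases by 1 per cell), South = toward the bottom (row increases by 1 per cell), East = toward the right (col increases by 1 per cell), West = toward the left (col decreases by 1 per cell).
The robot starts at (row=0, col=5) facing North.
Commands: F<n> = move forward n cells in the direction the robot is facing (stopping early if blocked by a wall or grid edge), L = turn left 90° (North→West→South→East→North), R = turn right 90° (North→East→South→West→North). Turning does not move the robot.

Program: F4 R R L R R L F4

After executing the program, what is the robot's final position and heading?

Answer: Final position: (row=4, col=5), facing South

Derivation:
Start: (row=0, col=5), facing North
  F4: move forward 0/4 (blocked), now at (row=0, col=5)
  R: turn right, now facing East
  R: turn right, now facing South
  L: turn left, now facing East
  R: turn right, now facing South
  R: turn right, now facing West
  L: turn left, now facing South
  F4: move forward 4, now at (row=4, col=5)
Final: (row=4, col=5), facing South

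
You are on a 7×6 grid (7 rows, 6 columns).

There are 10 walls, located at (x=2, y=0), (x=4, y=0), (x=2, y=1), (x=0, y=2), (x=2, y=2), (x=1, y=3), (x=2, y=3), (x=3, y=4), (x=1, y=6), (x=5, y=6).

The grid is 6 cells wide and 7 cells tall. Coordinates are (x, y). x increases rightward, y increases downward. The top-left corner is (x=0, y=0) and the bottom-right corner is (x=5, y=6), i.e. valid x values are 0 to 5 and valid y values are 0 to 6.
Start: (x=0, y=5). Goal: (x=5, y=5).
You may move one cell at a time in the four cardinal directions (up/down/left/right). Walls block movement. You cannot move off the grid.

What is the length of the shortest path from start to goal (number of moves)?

BFS from (x=0, y=5) until reaching (x=5, y=5):
  Distance 0: (x=0, y=5)
  Distance 1: (x=0, y=4), (x=1, y=5), (x=0, y=6)
  Distance 2: (x=0, y=3), (x=1, y=4), (x=2, y=5)
  Distance 3: (x=2, y=4), (x=3, y=5), (x=2, y=6)
  Distance 4: (x=4, y=5), (x=3, y=6)
  Distance 5: (x=4, y=4), (x=5, y=5), (x=4, y=6)  <- goal reached here
One shortest path (5 moves): (x=0, y=5) -> (x=1, y=5) -> (x=2, y=5) -> (x=3, y=5) -> (x=4, y=5) -> (x=5, y=5)

Answer: Shortest path length: 5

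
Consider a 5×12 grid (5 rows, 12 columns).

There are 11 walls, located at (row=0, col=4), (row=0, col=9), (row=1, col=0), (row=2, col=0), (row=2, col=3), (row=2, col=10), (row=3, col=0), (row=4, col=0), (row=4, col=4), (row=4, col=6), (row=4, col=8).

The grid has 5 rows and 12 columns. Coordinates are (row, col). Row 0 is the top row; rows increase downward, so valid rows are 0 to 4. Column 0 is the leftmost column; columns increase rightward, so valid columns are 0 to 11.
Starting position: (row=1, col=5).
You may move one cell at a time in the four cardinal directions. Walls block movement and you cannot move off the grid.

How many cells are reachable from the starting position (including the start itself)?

Answer: Reachable cells: 49

Derivation:
BFS flood-fill from (row=1, col=5):
  Distance 0: (row=1, col=5)
  Distance 1: (row=0, col=5), (row=1, col=4), (row=1, col=6), (row=2, col=5)
  Distance 2: (row=0, col=6), (row=1, col=3), (row=1, col=7), (row=2, col=4), (row=2, col=6), (row=3, col=5)
  Distance 3: (row=0, col=3), (row=0, col=7), (row=1, col=2), (row=1, col=8), (row=2, col=7), (row=3, col=4), (row=3, col=6), (row=4, col=5)
  Distance 4: (row=0, col=2), (row=0, col=8), (row=1, col=1), (row=1, col=9), (row=2, col=2), (row=2, col=8), (row=3, col=3), (row=3, col=7)
  Distance 5: (row=0, col=1), (row=1, col=10), (row=2, col=1), (row=2, col=9), (row=3, col=2), (row=3, col=8), (row=4, col=3), (row=4, col=7)
  Distance 6: (row=0, col=0), (row=0, col=10), (row=1, col=11), (row=3, col=1), (row=3, col=9), (row=4, col=2)
  Distance 7: (row=0, col=11), (row=2, col=11), (row=3, col=10), (row=4, col=1), (row=4, col=9)
  Distance 8: (row=3, col=11), (row=4, col=10)
  Distance 9: (row=4, col=11)
Total reachable: 49 (grid has 49 open cells total)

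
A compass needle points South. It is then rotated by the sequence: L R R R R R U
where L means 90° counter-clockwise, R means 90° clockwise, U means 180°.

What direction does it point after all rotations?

Answer: Final heading: North

Derivation:
Start: South
  L (left (90° counter-clockwise)) -> East
  R (right (90° clockwise)) -> South
  R (right (90° clockwise)) -> West
  R (right (90° clockwise)) -> North
  R (right (90° clockwise)) -> East
  R (right (90° clockwise)) -> South
  U (U-turn (180°)) -> North
Final: North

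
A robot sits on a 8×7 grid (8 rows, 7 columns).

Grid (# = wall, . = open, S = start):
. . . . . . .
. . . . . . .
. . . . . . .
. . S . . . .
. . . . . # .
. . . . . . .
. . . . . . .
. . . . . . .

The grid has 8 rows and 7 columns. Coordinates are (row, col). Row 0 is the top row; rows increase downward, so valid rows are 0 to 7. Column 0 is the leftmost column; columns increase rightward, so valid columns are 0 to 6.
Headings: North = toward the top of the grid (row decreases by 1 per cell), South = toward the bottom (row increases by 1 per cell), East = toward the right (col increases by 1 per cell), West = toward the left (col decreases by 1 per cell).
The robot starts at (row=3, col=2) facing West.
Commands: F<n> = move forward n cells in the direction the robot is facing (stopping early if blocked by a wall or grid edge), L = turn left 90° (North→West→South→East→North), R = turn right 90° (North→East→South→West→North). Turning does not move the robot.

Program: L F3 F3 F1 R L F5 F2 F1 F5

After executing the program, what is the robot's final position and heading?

Answer: Final position: (row=7, col=2), facing South

Derivation:
Start: (row=3, col=2), facing West
  L: turn left, now facing South
  F3: move forward 3, now at (row=6, col=2)
  F3: move forward 1/3 (blocked), now at (row=7, col=2)
  F1: move forward 0/1 (blocked), now at (row=7, col=2)
  R: turn right, now facing West
  L: turn left, now facing South
  F5: move forward 0/5 (blocked), now at (row=7, col=2)
  F2: move forward 0/2 (blocked), now at (row=7, col=2)
  F1: move forward 0/1 (blocked), now at (row=7, col=2)
  F5: move forward 0/5 (blocked), now at (row=7, col=2)
Final: (row=7, col=2), facing South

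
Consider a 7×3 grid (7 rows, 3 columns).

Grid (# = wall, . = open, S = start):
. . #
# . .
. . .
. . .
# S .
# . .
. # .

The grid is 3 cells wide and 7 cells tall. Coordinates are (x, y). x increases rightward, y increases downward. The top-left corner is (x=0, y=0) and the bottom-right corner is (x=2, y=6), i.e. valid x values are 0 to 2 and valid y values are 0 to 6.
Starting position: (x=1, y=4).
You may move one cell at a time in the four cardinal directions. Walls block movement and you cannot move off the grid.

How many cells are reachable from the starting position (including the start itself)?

Answer: Reachable cells: 15

Derivation:
BFS flood-fill from (x=1, y=4):
  Distance 0: (x=1, y=4)
  Distance 1: (x=1, y=3), (x=2, y=4), (x=1, y=5)
  Distance 2: (x=1, y=2), (x=0, y=3), (x=2, y=3), (x=2, y=5)
  Distance 3: (x=1, y=1), (x=0, y=2), (x=2, y=2), (x=2, y=6)
  Distance 4: (x=1, y=0), (x=2, y=1)
  Distance 5: (x=0, y=0)
Total reachable: 15 (grid has 16 open cells total)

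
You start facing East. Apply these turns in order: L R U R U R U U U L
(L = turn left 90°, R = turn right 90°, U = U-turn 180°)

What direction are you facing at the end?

Answer: Final heading: North

Derivation:
Start: East
  L (left (90° counter-clockwise)) -> North
  R (right (90° clockwise)) -> East
  U (U-turn (180°)) -> West
  R (right (90° clockwise)) -> North
  U (U-turn (180°)) -> South
  R (right (90° clockwise)) -> West
  U (U-turn (180°)) -> East
  U (U-turn (180°)) -> West
  U (U-turn (180°)) -> East
  L (left (90° counter-clockwise)) -> North
Final: North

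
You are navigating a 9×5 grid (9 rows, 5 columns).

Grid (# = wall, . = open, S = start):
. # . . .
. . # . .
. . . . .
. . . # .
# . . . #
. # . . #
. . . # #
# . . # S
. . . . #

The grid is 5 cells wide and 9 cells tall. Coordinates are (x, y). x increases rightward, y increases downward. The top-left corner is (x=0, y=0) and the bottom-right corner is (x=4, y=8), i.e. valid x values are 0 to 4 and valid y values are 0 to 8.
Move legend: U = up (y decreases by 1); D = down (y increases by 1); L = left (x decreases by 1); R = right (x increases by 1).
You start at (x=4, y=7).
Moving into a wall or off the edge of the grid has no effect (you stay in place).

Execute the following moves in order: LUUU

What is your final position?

Start: (x=4, y=7)
  L (left): blocked, stay at (x=4, y=7)
  [×3]U (up): blocked, stay at (x=4, y=7)
Final: (x=4, y=7)

Answer: Final position: (x=4, y=7)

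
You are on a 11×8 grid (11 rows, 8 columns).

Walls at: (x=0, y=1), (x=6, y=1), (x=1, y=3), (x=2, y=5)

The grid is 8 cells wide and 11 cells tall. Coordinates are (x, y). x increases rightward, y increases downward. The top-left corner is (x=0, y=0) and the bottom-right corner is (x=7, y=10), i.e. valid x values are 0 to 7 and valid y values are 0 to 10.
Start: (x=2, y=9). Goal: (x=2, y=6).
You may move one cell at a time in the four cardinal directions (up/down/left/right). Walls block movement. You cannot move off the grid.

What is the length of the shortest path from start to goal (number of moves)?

BFS from (x=2, y=9) until reaching (x=2, y=6):
  Distance 0: (x=2, y=9)
  Distance 1: (x=2, y=8), (x=1, y=9), (x=3, y=9), (x=2, y=10)
  Distance 2: (x=2, y=7), (x=1, y=8), (x=3, y=8), (x=0, y=9), (x=4, y=9), (x=1, y=10), (x=3, y=10)
  Distance 3: (x=2, y=6), (x=1, y=7), (x=3, y=7), (x=0, y=8), (x=4, y=8), (x=5, y=9), (x=0, y=10), (x=4, y=10)  <- goal reached here
One shortest path (3 moves): (x=2, y=9) -> (x=2, y=8) -> (x=2, y=7) -> (x=2, y=6)

Answer: Shortest path length: 3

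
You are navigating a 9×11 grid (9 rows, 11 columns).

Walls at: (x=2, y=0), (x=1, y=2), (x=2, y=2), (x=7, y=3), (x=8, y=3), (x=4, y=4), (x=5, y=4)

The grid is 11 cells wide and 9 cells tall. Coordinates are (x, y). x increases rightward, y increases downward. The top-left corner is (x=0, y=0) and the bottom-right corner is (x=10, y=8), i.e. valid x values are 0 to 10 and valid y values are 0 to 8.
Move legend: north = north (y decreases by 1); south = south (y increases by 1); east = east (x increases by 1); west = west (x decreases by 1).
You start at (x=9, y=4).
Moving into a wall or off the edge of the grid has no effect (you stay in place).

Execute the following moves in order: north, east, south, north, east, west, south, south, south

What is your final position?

Start: (x=9, y=4)
  north (north): (x=9, y=4) -> (x=9, y=3)
  east (east): (x=9, y=3) -> (x=10, y=3)
  south (south): (x=10, y=3) -> (x=10, y=4)
  north (north): (x=10, y=4) -> (x=10, y=3)
  east (east): blocked, stay at (x=10, y=3)
  west (west): (x=10, y=3) -> (x=9, y=3)
  south (south): (x=9, y=3) -> (x=9, y=4)
  south (south): (x=9, y=4) -> (x=9, y=5)
  south (south): (x=9, y=5) -> (x=9, y=6)
Final: (x=9, y=6)

Answer: Final position: (x=9, y=6)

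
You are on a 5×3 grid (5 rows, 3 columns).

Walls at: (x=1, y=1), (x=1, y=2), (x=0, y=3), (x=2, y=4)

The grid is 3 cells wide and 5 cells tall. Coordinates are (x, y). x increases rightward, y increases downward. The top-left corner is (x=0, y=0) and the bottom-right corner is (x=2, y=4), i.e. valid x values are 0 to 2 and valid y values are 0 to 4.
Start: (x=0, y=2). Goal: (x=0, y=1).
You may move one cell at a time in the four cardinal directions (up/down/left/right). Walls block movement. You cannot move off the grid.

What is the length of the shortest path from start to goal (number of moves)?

BFS from (x=0, y=2) until reaching (x=0, y=1):
  Distance 0: (x=0, y=2)
  Distance 1: (x=0, y=1)  <- goal reached here
One shortest path (1 moves): (x=0, y=2) -> (x=0, y=1)

Answer: Shortest path length: 1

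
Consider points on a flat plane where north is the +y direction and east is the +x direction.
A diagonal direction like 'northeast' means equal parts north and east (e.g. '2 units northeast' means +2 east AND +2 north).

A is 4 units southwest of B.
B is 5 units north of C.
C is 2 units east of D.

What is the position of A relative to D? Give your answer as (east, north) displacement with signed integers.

Answer: A is at (east=-2, north=1) relative to D.

Derivation:
Place D at the origin (east=0, north=0).
  C is 2 units east of D: delta (east=+2, north=+0); C at (east=2, north=0).
  B is 5 units north of C: delta (east=+0, north=+5); B at (east=2, north=5).
  A is 4 units southwest of B: delta (east=-4, north=-4); A at (east=-2, north=1).
Therefore A relative to D: (east=-2, north=1).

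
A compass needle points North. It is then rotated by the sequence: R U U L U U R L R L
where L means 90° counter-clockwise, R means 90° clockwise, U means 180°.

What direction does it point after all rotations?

Answer: Final heading: North

Derivation:
Start: North
  R (right (90° clockwise)) -> East
  U (U-turn (180°)) -> West
  U (U-turn (180°)) -> East
  L (left (90° counter-clockwise)) -> North
  U (U-turn (180°)) -> South
  U (U-turn (180°)) -> North
  R (right (90° clockwise)) -> East
  L (left (90° counter-clockwise)) -> North
  R (right (90° clockwise)) -> East
  L (left (90° counter-clockwise)) -> North
Final: North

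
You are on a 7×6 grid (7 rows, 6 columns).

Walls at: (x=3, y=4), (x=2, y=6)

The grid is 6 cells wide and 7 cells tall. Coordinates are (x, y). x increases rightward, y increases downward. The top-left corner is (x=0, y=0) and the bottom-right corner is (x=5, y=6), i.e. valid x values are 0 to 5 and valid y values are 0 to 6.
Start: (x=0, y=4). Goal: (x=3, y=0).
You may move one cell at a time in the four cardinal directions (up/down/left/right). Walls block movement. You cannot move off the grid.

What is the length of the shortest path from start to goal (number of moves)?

BFS from (x=0, y=4) until reaching (x=3, y=0):
  Distance 0: (x=0, y=4)
  Distance 1: (x=0, y=3), (x=1, y=4), (x=0, y=5)
  Distance 2: (x=0, y=2), (x=1, y=3), (x=2, y=4), (x=1, y=5), (x=0, y=6)
  Distance 3: (x=0, y=1), (x=1, y=2), (x=2, y=3), (x=2, y=5), (x=1, y=6)
  Distance 4: (x=0, y=0), (x=1, y=1), (x=2, y=2), (x=3, y=3), (x=3, y=5)
  Distance 5: (x=1, y=0), (x=2, y=1), (x=3, y=2), (x=4, y=3), (x=4, y=5), (x=3, y=6)
  Distance 6: (x=2, y=0), (x=3, y=1), (x=4, y=2), (x=5, y=3), (x=4, y=4), (x=5, y=5), (x=4, y=6)
  Distance 7: (x=3, y=0), (x=4, y=1), (x=5, y=2), (x=5, y=4), (x=5, y=6)  <- goal reached here
One shortest path (7 moves): (x=0, y=4) -> (x=1, y=4) -> (x=2, y=4) -> (x=2, y=3) -> (x=3, y=3) -> (x=3, y=2) -> (x=3, y=1) -> (x=3, y=0)

Answer: Shortest path length: 7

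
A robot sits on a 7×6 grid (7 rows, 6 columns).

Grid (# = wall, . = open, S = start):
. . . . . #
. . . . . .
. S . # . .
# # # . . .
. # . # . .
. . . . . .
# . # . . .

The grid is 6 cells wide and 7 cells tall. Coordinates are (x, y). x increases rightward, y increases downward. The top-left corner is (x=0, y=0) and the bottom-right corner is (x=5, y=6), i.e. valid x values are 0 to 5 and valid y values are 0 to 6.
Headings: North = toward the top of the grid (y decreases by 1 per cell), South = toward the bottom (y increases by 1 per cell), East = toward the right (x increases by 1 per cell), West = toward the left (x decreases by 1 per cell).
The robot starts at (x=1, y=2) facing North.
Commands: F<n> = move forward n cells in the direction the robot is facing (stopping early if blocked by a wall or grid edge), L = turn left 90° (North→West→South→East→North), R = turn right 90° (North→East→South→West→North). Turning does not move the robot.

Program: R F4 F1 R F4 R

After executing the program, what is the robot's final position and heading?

Answer: Final position: (x=2, y=2), facing West

Derivation:
Start: (x=1, y=2), facing North
  R: turn right, now facing East
  F4: move forward 1/4 (blocked), now at (x=2, y=2)
  F1: move forward 0/1 (blocked), now at (x=2, y=2)
  R: turn right, now facing South
  F4: move forward 0/4 (blocked), now at (x=2, y=2)
  R: turn right, now facing West
Final: (x=2, y=2), facing West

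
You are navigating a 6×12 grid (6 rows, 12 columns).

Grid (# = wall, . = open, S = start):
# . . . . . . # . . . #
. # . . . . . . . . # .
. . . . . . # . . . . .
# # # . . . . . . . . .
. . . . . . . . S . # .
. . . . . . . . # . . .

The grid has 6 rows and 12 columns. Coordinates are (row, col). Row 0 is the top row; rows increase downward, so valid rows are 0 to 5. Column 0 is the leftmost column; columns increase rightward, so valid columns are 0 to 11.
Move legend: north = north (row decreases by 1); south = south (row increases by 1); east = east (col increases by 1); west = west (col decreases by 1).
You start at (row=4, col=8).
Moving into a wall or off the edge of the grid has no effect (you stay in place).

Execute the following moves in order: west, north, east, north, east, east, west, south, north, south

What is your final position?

Answer: Final position: (row=3, col=9)

Derivation:
Start: (row=4, col=8)
  west (west): (row=4, col=8) -> (row=4, col=7)
  north (north): (row=4, col=7) -> (row=3, col=7)
  east (east): (row=3, col=7) -> (row=3, col=8)
  north (north): (row=3, col=8) -> (row=2, col=8)
  east (east): (row=2, col=8) -> (row=2, col=9)
  east (east): (row=2, col=9) -> (row=2, col=10)
  west (west): (row=2, col=10) -> (row=2, col=9)
  south (south): (row=2, col=9) -> (row=3, col=9)
  north (north): (row=3, col=9) -> (row=2, col=9)
  south (south): (row=2, col=9) -> (row=3, col=9)
Final: (row=3, col=9)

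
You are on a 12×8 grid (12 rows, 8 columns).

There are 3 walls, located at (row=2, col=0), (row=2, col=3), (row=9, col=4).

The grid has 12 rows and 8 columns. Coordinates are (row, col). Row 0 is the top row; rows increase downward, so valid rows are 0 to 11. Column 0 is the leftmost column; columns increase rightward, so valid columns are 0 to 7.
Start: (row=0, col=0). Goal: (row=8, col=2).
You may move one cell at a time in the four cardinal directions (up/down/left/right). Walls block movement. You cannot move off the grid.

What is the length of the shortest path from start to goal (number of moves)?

Answer: Shortest path length: 10

Derivation:
BFS from (row=0, col=0) until reaching (row=8, col=2):
  Distance 0: (row=0, col=0)
  Distance 1: (row=0, col=1), (row=1, col=0)
  Distance 2: (row=0, col=2), (row=1, col=1)
  Distance 3: (row=0, col=3), (row=1, col=2), (row=2, col=1)
  Distance 4: (row=0, col=4), (row=1, col=3), (row=2, col=2), (row=3, col=1)
  Distance 5: (row=0, col=5), (row=1, col=4), (row=3, col=0), (row=3, col=2), (row=4, col=1)
  Distance 6: (row=0, col=6), (row=1, col=5), (row=2, col=4), (row=3, col=3), (row=4, col=0), (row=4, col=2), (row=5, col=1)
  Distance 7: (row=0, col=7), (row=1, col=6), (row=2, col=5), (row=3, col=4), (row=4, col=3), (row=5, col=0), (row=5, col=2), (row=6, col=1)
  Distance 8: (row=1, col=7), (row=2, col=6), (row=3, col=5), (row=4, col=4), (row=5, col=3), (row=6, col=0), (row=6, col=2), (row=7, col=1)
  Distance 9: (row=2, col=7), (row=3, col=6), (row=4, col=5), (row=5, col=4), (row=6, col=3), (row=7, col=0), (row=7, col=2), (row=8, col=1)
  Distance 10: (row=3, col=7), (row=4, col=6), (row=5, col=5), (row=6, col=4), (row=7, col=3), (row=8, col=0), (row=8, col=2), (row=9, col=1)  <- goal reached here
One shortest path (10 moves): (row=0, col=0) -> (row=0, col=1) -> (row=0, col=2) -> (row=1, col=2) -> (row=2, col=2) -> (row=3, col=2) -> (row=4, col=2) -> (row=5, col=2) -> (row=6, col=2) -> (row=7, col=2) -> (row=8, col=2)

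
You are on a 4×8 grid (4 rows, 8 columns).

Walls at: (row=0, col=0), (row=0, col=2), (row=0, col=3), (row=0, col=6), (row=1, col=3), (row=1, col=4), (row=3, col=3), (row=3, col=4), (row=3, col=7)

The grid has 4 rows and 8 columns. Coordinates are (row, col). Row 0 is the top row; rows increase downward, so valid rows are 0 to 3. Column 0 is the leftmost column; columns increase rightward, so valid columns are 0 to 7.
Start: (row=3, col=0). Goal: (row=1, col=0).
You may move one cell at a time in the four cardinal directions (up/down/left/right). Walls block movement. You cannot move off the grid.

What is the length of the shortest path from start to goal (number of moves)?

Answer: Shortest path length: 2

Derivation:
BFS from (row=3, col=0) until reaching (row=1, col=0):
  Distance 0: (row=3, col=0)
  Distance 1: (row=2, col=0), (row=3, col=1)
  Distance 2: (row=1, col=0), (row=2, col=1), (row=3, col=2)  <- goal reached here
One shortest path (2 moves): (row=3, col=0) -> (row=2, col=0) -> (row=1, col=0)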